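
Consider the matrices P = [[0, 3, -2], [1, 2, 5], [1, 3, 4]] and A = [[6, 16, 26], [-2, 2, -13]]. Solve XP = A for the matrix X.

X = [[0, 2, 4], [3, 1, -3]]

Since P sits to the right of X, X = AP⁻¹.
P has determinant 1; P⁻¹ = [[-7, -18, 19], [1, 2, -2], [1, 3, -3]].
X = AP⁻¹ = [[6, 16, 26], [-2, 2, -13]] · [[-7, -18, 19], [1, 2, -2], [1, 3, -3]] = [[0, 2, 4], [3, 1, -3]].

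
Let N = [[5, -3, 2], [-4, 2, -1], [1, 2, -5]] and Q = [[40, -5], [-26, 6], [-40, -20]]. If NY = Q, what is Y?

Since N multiplies Y on the left, Y = N⁻¹Q.
det N = 3, so N⁻¹ = [[-8/3, -11/3, -1/3], [-7, -9, -1], [-10/3, -13/3, -2/3]].
Y = N⁻¹Q = [[-8/3, -11/3, -1/3], [-7, -9, -1], [-10/3, -13/3, -2/3]] · [[40, -5], [-26, 6], [-40, -20]] = [[2, -2], [-6, 1], [6, 4]].

Y = [[2, -2], [-6, 1], [6, 4]]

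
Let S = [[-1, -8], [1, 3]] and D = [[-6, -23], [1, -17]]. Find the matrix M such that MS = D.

S is on the right of M, so right-multiply by S⁻¹: M = DS⁻¹.
S has determinant 5; S⁻¹ = [[3/5, 8/5], [-1/5, -1/5]].
M = DS⁻¹ = [[-6, -23], [1, -17]] · [[3/5, 8/5], [-1/5, -1/5]] = [[1, -5], [4, 5]].

M = [[1, -5], [4, 5]]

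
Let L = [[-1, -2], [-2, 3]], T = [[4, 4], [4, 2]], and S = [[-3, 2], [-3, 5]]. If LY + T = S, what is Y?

Y = [[5, 0], [1, 1]]

LY = S − T = [[-7, -2], [-7, 3]].
Left-multiplying both sides by L⁻¹ gives Y = L⁻¹(S − T).
det L = -7, so L⁻¹ = [[-3/7, -2/7], [-2/7, 1/7]].
Y = L⁻¹(S − T) = [[5, 0], [1, 1]].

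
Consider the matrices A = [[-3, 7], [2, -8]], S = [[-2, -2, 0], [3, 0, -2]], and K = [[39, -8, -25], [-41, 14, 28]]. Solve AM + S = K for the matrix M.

AM = K − S = [[41, -6, -25], [-44, 14, 30]].
Left-multiplying both sides by A⁻¹ gives M = A⁻¹(K − S).
A has determinant 10; A⁻¹ = [[-4/5, -7/10], [-1/5, -3/10]].
M = A⁻¹(K − S) = [[-2, -5, -1], [5, -3, -4]].

M = [[-2, -5, -1], [5, -3, -4]]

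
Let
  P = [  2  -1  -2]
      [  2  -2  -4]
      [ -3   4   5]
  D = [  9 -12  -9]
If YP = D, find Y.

Right-multiplying both sides by P⁻¹ gives Y = DP⁻¹.
det P = 6, so P⁻¹ = [[1, -1/2, 0], [1/3, 2/3, 2/3], [1/3, -5/6, -1/3]].
Y = DP⁻¹ = [[9, -12, -9]] · [[1, -1/2, 0], [1/3, 2/3, 2/3], [1/3, -5/6, -1/3]] = [[2, -5, -5]].

Y = [[2, -5, -5]]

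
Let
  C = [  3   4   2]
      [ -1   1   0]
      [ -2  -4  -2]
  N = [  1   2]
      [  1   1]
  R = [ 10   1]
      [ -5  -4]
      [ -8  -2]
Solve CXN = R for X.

X = C⁻¹RN⁻¹ (apply C⁻¹ on the left and N⁻¹ on the right).
det C = -2; the adjugate gives C⁻¹ = [[1, 0, 1], [1, 1, 1], [-3, -2, -7/2]].
det N = -1; the adjugate gives N⁻¹ = [[-1, 2], [1, -1]].
C⁻¹R = [[2, -1], [-3, -5], [8, 12]].
X = (C⁻¹R)N⁻¹ = [[-3, 5], [-2, -1], [4, 4]].

X = [[-3, 5], [-2, -1], [4, 4]]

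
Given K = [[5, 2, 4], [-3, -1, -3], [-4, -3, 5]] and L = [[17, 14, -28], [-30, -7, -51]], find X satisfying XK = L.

X = [[0, 1, -5], [-6, 4, -3]]

Since K sits to the right of X, X = LK⁻¹.
K has determinant 4; K⁻¹ = [[-7/2, -11/2, -1/2], [27/4, 41/4, 3/4], [5/4, 7/4, 1/4]].
X = LK⁻¹ = [[17, 14, -28], [-30, -7, -51]] · [[-7/2, -11/2, -1/2], [27/4, 41/4, 3/4], [5/4, 7/4, 1/4]] = [[0, 1, -5], [-6, 4, -3]].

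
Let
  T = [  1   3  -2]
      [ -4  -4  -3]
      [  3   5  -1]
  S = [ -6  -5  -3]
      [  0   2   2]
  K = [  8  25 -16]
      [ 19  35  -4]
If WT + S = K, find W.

WT = K − S = [[14, 30, -13], [19, 33, -6]].
Since T sits to the right of W, W = (K − S)T⁻¹.
det T = -4; the adjugate gives T⁻¹ = [[-19/4, 7/4, 17/4], [13/4, -5/4, -11/4], [2, -1, -2]].
W = (K − S)T⁻¹ = [[5, 0, 3], [5, -2, 2]].

W = [[5, 0, 3], [5, -2, 2]]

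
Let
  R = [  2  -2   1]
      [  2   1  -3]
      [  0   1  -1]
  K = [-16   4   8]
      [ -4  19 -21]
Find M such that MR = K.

Since R sits to the right of M, M = KR⁻¹.
det R = 2, so R⁻¹ = [[1, -1/2, 5/2], [1, -1, 4], [1, -1, 3]].
M = KR⁻¹ = [[-16, 4, 8], [-4, 19, -21]] · [[1, -1/2, 5/2], [1, -1, 4], [1, -1, 3]] = [[-4, -4, 0], [-6, 4, 3]].

M = [[-4, -4, 0], [-6, 4, 3]]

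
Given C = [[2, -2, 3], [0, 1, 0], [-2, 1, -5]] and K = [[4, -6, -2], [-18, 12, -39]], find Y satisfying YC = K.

Since C sits to the right of Y, Y = KC⁻¹.
det C = -4; the adjugate gives C⁻¹ = [[5/4, 7/4, 3/4], [0, 1, 0], [-1/2, -1/2, -1/2]].
Y = KC⁻¹ = [[4, -6, -2], [-18, 12, -39]] · [[5/4, 7/4, 3/4], [0, 1, 0], [-1/2, -1/2, -1/2]] = [[6, 2, 4], [-3, 0, 6]].

Y = [[6, 2, 4], [-3, 0, 6]]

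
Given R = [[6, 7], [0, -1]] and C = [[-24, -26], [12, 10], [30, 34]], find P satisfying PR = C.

R is on the right of P, so right-multiply by R⁻¹: P = CR⁻¹.
det R = -6, so R⁻¹ = [[1/6, 7/6], [0, -1]].
P = CR⁻¹ = [[-24, -26], [12, 10], [30, 34]] · [[1/6, 7/6], [0, -1]] = [[-4, -2], [2, 4], [5, 1]].

P = [[-4, -2], [2, 4], [5, 1]]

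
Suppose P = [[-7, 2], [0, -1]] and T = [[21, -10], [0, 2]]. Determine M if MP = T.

M = [[-3, 4], [0, -2]]

Since P sits to the right of M, M = TP⁻¹.
det P = 7; the adjugate gives P⁻¹ = [[-1/7, -2/7], [0, -1]].
M = TP⁻¹ = [[21, -10], [0, 2]] · [[-1/7, -2/7], [0, -1]] = [[-3, 4], [0, -2]].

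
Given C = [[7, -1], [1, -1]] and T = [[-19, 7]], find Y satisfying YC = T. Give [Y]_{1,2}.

C is on the right of Y, so right-multiply by C⁻¹: Y = TC⁻¹.
det C = -6, so C⁻¹ = [[1/6, -1/6], [1/6, -7/6]].
Y = TC⁻¹ = [[-19, 7]] · [[1/6, -1/6], [1/6, -7/6]] = [[-2, -5]].

-5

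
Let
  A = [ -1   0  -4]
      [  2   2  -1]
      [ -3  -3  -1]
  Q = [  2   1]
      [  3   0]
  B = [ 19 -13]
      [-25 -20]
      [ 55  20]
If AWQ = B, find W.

Isolating W: multiply by A⁻¹ from the left and Q⁻¹ from the right, so W = A⁻¹BQ⁻¹.
det A = 5; the adjugate gives A⁻¹ = [[-1, 12/5, 8/5], [1, -11/5, -9/5], [0, -3/5, -2/5]].
det Q = -3, so Q⁻¹ = [[0, 1/3], [1, -2/3]].
A⁻¹B = [[9, -3], [-25, -5], [-7, 4]].
W = (A⁻¹B)Q⁻¹ = [[-3, 5], [-5, -5], [4, -5]].

W = [[-3, 5], [-5, -5], [4, -5]]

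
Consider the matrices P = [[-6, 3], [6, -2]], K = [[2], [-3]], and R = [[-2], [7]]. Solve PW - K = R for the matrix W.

PW = R + K = [[0], [4]].
Left-multiplying both sides by P⁻¹ gives W = P⁻¹(R + K).
det P = -6; the adjugate gives P⁻¹ = [[1/3, 1/2], [1, 1]].
W = P⁻¹(R + K) = [[2], [4]].

W = [[2], [4]]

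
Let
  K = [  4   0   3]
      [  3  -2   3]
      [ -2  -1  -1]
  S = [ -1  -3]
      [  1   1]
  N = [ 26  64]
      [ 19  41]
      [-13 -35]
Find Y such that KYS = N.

Isolating Y: multiply by K⁻¹ from the left and S⁻¹ from the right, so Y = K⁻¹NS⁻¹.
det K = -1, so K⁻¹ = [[-5, 3, -6], [3, -2, 3], [7, -4, 8]].
S has determinant 2; S⁻¹ = [[1/2, 3/2], [-1/2, -1/2]].
K⁻¹N = [[5, 13], [1, 5], [2, 4]].
Y = (K⁻¹N)S⁻¹ = [[-4, 1], [-2, -1], [-1, 1]].

Y = [[-4, 1], [-2, -1], [-1, 1]]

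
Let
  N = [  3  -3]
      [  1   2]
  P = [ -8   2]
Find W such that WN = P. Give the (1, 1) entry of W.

Since N sits to the right of W, W = PN⁻¹.
det N = 9; the adjugate gives N⁻¹ = [[2/9, 1/3], [-1/9, 1/3]].
W = PN⁻¹ = [[-8, 2]] · [[2/9, 1/3], [-1/9, 1/3]] = [[-2, -2]].

-2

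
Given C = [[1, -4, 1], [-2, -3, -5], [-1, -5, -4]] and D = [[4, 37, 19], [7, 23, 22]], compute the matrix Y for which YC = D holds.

Since C sits to the right of Y, Y = DC⁻¹.
det C = 6; the adjugate gives C⁻¹ = [[-13/6, -7/2, 23/6], [-1/2, -1/2, 1/2], [7/6, 3/2, -11/6]].
Y = DC⁻¹ = [[4, 37, 19], [7, 23, 22]] · [[-13/6, -7/2, 23/6], [-1/2, -1/2, 1/2], [7/6, 3/2, -11/6]] = [[-5, -4, -1], [-1, -3, -2]].

Y = [[-5, -4, -1], [-1, -3, -2]]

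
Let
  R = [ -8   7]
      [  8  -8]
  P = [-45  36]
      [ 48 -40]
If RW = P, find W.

R is on the left of W, so left-multiply by R⁻¹: W = R⁻¹P.
R has determinant 8; R⁻¹ = [[-1, -7/8], [-1, -1]].
W = R⁻¹P = [[-1, -7/8], [-1, -1]] · [[-45, 36], [48, -40]] = [[3, -1], [-3, 4]].

W = [[3, -1], [-3, 4]]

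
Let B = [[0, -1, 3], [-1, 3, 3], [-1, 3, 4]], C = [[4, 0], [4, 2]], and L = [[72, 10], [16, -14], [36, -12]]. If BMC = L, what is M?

M = [[-2, 4], [-1, -2], [4, 1]]

Isolating M: multiply by B⁻¹ from the left and C⁻¹ from the right, so M = B⁻¹LC⁻¹.
B has determinant -1; B⁻¹ = [[-3, -13, 12], [-1, -3, 3], [0, -1, 1]].
det C = 8, so C⁻¹ = [[1/4, 0], [-1/2, 1/2]].
B⁻¹L = [[8, 8], [-12, -4], [20, 2]].
M = (B⁻¹L)C⁻¹ = [[-2, 4], [-1, -2], [4, 1]].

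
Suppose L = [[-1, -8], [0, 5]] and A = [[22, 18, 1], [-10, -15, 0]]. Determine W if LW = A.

Since L multiplies W on the left, W = L⁻¹A.
det L = -5, so L⁻¹ = [[-1, -8/5], [0, 1/5]].
W = L⁻¹A = [[-1, -8/5], [0, 1/5]] · [[22, 18, 1], [-10, -15, 0]] = [[-6, 6, -1], [-2, -3, 0]].

W = [[-6, 6, -1], [-2, -3, 0]]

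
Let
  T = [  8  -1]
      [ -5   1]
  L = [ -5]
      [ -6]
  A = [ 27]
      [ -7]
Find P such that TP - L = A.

P = [[3], [2]]

TP = A + L = [[22], [-13]].
Since T multiplies P on the left, P = T⁻¹(A + L).
det T = 3, so T⁻¹ = [[1/3, 1/3], [5/3, 8/3]].
P = T⁻¹(A + L) = [[3], [2]].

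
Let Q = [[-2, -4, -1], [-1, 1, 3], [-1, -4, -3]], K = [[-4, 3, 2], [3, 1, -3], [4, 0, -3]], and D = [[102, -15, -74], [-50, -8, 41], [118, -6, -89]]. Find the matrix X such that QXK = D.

X = [[-3, 4, -1], [4, -4, -2], [-3, 2, -4]]

Isolating X: multiply by Q⁻¹ from the left and K⁻¹ from the right, so X = Q⁻¹DK⁻¹.
Q has determinant 1; Q⁻¹ = [[9, -8, -11], [-6, 5, 7], [5, -4, -6]].
det K = -5; the adjugate gives K⁻¹ = [[3/5, -9/5, 11/5], [3/5, -4/5, 6/5], [4/5, -12/5, 13/5]].
Q⁻¹D = [[20, -5, -15], [-36, 8, 26], [2, -7, 0]].
X = (Q⁻¹D)K⁻¹ = [[-3, 4, -1], [4, -4, -2], [-3, 2, -4]].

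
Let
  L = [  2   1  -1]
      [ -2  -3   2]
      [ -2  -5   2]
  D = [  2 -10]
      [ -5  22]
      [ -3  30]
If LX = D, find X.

Left-multiplying both sides by L⁻¹ gives X = L⁻¹D.
det L = 4; the adjugate gives L⁻¹ = [[1, 3/4, -1/4], [0, 1/2, -1/2], [1, 2, -1]].
X = L⁻¹D = [[1, 3/4, -1/4], [0, 1/2, -1/2], [1, 2, -1]] · [[2, -10], [-5, 22], [-3, 30]] = [[-1, -1], [-1, -4], [-5, 4]].

X = [[-1, -1], [-1, -4], [-5, 4]]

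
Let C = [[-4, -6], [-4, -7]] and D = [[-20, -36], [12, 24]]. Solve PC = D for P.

P = [[-1, 6], [3, -6]]

C is on the right of P, so right-multiply by C⁻¹: P = DC⁻¹.
det C = 4, so C⁻¹ = [[-7/4, 3/2], [1, -1]].
P = DC⁻¹ = [[-20, -36], [12, 24]] · [[-7/4, 3/2], [1, -1]] = [[-1, 6], [3, -6]].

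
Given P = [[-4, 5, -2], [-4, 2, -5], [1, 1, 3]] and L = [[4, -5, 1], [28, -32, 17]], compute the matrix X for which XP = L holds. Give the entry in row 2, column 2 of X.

P is on the right of X, so right-multiply by P⁻¹: X = LP⁻¹.
P has determinant 3; P⁻¹ = [[11/3, -17/3, -7], [7/3, -10/3, -4], [-2, 3, 4]].
X = LP⁻¹ = [[4, -5, 1], [28, -32, 17]] · [[11/3, -17/3, -7], [7/3, -10/3, -4], [-2, 3, 4]] = [[1, -3, -4], [-6, -1, 0]].

-1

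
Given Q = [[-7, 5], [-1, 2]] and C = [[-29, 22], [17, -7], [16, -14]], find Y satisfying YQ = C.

Y = [[4, 1], [-3, 4], [-2, -2]]

Q is on the right of Y, so right-multiply by Q⁻¹: Y = CQ⁻¹.
det Q = -9, so Q⁻¹ = [[-2/9, 5/9], [-1/9, 7/9]].
Y = CQ⁻¹ = [[-29, 22], [17, -7], [16, -14]] · [[-2/9, 5/9], [-1/9, 7/9]] = [[4, 1], [-3, 4], [-2, -2]].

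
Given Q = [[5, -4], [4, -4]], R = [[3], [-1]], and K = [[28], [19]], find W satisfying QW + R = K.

QW = K − R = [[25], [20]].
Q is on the left of W, so left-multiply by Q⁻¹: W = Q⁻¹(K − R).
det Q = -4, so Q⁻¹ = [[1, -1], [1, -5/4]].
W = Q⁻¹(K − R) = [[5], [0]].

W = [[5], [0]]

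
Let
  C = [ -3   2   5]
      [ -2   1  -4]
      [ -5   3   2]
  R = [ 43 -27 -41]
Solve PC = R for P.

P = [[-5, 1, -6]]

Right-multiplying both sides by C⁻¹ gives P = RC⁻¹.
det C = 1, so C⁻¹ = [[14, 11, -13], [24, 19, -22], [-1, -1, 1]].
P = RC⁻¹ = [[43, -27, -41]] · [[14, 11, -13], [24, 19, -22], [-1, -1, 1]] = [[-5, 1, -6]].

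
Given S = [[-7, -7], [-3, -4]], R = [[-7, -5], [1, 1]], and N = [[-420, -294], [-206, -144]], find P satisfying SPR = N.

P = [[-5, -1], [-4, -2]]

P = S⁻¹NR⁻¹ (apply S⁻¹ on the left and R⁻¹ on the right).
det S = 7, so S⁻¹ = [[-4/7, 1], [3/7, -1]].
det R = -2, so R⁻¹ = [[-1/2, -5/2], [1/2, 7/2]].
S⁻¹N = [[34, 24], [26, 18]].
P = (S⁻¹N)R⁻¹ = [[-5, -1], [-4, -2]].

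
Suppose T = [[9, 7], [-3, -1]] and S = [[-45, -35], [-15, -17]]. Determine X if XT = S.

Since T sits to the right of X, X = ST⁻¹.
det T = 12, so T⁻¹ = [[-1/12, -7/12], [1/4, 3/4]].
X = ST⁻¹ = [[-45, -35], [-15, -17]] · [[-1/12, -7/12], [1/4, 3/4]] = [[-5, 0], [-3, -4]].

X = [[-5, 0], [-3, -4]]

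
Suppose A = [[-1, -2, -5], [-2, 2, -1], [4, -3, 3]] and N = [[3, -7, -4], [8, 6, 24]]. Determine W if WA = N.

W = [[1, -4, -1], [-4, 2, 2]]

Right-multiplying both sides by A⁻¹ gives W = NA⁻¹.
det A = 3; the adjugate gives A⁻¹ = [[1, 7, 4], [2/3, 17/3, 3], [-2/3, -11/3, -2]].
W = NA⁻¹ = [[3, -7, -4], [8, 6, 24]] · [[1, 7, 4], [2/3, 17/3, 3], [-2/3, -11/3, -2]] = [[1, -4, -1], [-4, 2, 2]].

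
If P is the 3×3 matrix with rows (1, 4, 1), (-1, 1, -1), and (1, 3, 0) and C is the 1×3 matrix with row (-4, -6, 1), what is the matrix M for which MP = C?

Since P sits to the right of M, M = CP⁻¹.
P has determinant -5; P⁻¹ = [[-3/5, -3/5, 1], [1/5, 1/5, 0], [4/5, -1/5, -1]].
M = CP⁻¹ = [[-4, -6, 1]] · [[-3/5, -3/5, 1], [1/5, 1/5, 0], [4/5, -1/5, -1]] = [[2, 1, -5]].

M = [[2, 1, -5]]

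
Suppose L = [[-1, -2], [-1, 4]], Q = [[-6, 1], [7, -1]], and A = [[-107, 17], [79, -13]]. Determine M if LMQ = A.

Isolating M: multiply by L⁻¹ from the left and Q⁻¹ from the right, so M = L⁻¹AQ⁻¹.
det L = -6, so L⁻¹ = [[-2/3, -1/3], [-1/6, 1/6]].
det Q = -1, so Q⁻¹ = [[1, 1], [7, 6]].
L⁻¹A = [[45, -7], [31, -5]].
M = (L⁻¹A)Q⁻¹ = [[-4, 3], [-4, 1]].

M = [[-4, 3], [-4, 1]]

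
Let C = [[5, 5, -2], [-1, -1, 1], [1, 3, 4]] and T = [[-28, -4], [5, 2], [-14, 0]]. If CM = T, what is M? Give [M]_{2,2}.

-4

Since C multiplies M on the left, M = C⁻¹T.
det C = -6, so C⁻¹ = [[7/6, 13/3, -1/2], [-5/6, -11/3, 1/2], [1/3, 5/3, 0]].
M = C⁻¹T = [[7/6, 13/3, -1/2], [-5/6, -11/3, 1/2], [1/3, 5/3, 0]] · [[-28, -4], [5, 2], [-14, 0]] = [[-4, 4], [-2, -4], [-1, 2]].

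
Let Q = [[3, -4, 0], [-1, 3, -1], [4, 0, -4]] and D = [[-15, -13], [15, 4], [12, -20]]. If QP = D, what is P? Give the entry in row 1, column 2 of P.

-3

Q is on the left of P, so left-multiply by Q⁻¹: P = Q⁻¹D.
Q has determinant -4; Q⁻¹ = [[3, 4, -1], [2, 3, -3/4], [3, 4, -5/4]].
P = Q⁻¹D = [[3, 4, -1], [2, 3, -3/4], [3, 4, -5/4]] · [[-15, -13], [15, 4], [12, -20]] = [[3, -3], [6, 1], [0, 2]].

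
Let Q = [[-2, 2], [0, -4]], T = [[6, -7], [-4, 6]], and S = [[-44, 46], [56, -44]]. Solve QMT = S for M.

M = [[0, -2], [-5, -4]]

Isolating M: multiply by Q⁻¹ from the left and T⁻¹ from the right, so M = Q⁻¹ST⁻¹.
Q has determinant 8; Q⁻¹ = [[-1/2, -1/4], [0, -1/4]].
T has determinant 8; T⁻¹ = [[3/4, 7/8], [1/2, 3/4]].
Q⁻¹S = [[8, -12], [-14, 11]].
M = (Q⁻¹S)T⁻¹ = [[0, -2], [-5, -4]].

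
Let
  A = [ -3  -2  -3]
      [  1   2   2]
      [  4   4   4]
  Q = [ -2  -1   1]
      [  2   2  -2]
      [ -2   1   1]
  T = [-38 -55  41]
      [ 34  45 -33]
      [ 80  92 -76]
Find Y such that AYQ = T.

Y = [[1, 2, -2], [-5, 5, -1], [1, 2, 5]]

Isolating Y: multiply by A⁻¹ from the left and Q⁻¹ from the right, so Y = A⁻¹TQ⁻¹.
det A = 4, so A⁻¹ = [[0, -1, 1/2], [1, 0, 3/4], [-1, 1, -1]].
det Q = -4, so Q⁻¹ = [[-1, -1/2, 0], [-1/2, 0, 1/2], [-3/2, -1, 1/2]].
A⁻¹T = [[6, 1, -5], [22, 14, -16], [-8, 8, 2]].
Y = (A⁻¹T)Q⁻¹ = [[1, 2, -2], [-5, 5, -1], [1, 2, 5]].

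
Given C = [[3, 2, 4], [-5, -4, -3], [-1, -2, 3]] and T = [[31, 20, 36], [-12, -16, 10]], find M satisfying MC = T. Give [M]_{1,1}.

3

Since C sits to the right of M, M = TC⁻¹.
det C = 6, so C⁻¹ = [[-3, -7/3, 5/3], [3, 13/6, -11/6], [1, 2/3, -1/3]].
M = TC⁻¹ = [[31, 20, 36], [-12, -16, 10]] · [[-3, -7/3, 5/3], [3, 13/6, -11/6], [1, 2/3, -1/3]] = [[3, -5, 3], [-2, 0, 6]].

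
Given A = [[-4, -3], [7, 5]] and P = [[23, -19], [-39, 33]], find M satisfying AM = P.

A is on the left of M, so left-multiply by A⁻¹: M = A⁻¹P.
A has determinant 1; A⁻¹ = [[5, 3], [-7, -4]].
M = A⁻¹P = [[5, 3], [-7, -4]] · [[23, -19], [-39, 33]] = [[-2, 4], [-5, 1]].

M = [[-2, 4], [-5, 1]]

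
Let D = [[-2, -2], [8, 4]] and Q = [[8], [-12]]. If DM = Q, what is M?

D is on the left of M, so left-multiply by D⁻¹: M = D⁻¹Q.
det D = 8, so D⁻¹ = [[1/2, 1/4], [-1, -1/4]].
M = D⁻¹Q = [[1/2, 1/4], [-1, -1/4]] · [[8], [-12]] = [[1], [-5]].

M = [[1], [-5]]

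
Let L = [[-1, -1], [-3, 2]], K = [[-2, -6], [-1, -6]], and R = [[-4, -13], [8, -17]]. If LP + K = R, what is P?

P = [[-1, 5], [3, 2]]

LP = R − K = [[-2, -7], [9, -11]].
Since L multiplies P on the left, P = L⁻¹(R − K).
det L = -5; the adjugate gives L⁻¹ = [[-2/5, -1/5], [-3/5, 1/5]].
P = L⁻¹(R − K) = [[-1, 5], [3, 2]].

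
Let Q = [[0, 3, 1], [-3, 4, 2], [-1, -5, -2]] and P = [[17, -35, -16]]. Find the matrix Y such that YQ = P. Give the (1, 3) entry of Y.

1

Right-multiplying both sides by Q⁻¹ gives Y = PQ⁻¹.
det Q = -5; the adjugate gives Q⁻¹ = [[-2/5, -1/5, -2/5], [8/5, -1/5, 3/5], [-19/5, 3/5, -9/5]].
Y = PQ⁻¹ = [[17, -35, -16]] · [[-2/5, -1/5, -2/5], [8/5, -1/5, 3/5], [-19/5, 3/5, -9/5]] = [[-2, -6, 1]].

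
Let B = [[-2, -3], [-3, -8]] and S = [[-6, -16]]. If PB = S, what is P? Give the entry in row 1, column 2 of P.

B is on the right of P, so right-multiply by B⁻¹: P = SB⁻¹.
B has determinant 7; B⁻¹ = [[-8/7, 3/7], [3/7, -2/7]].
P = SB⁻¹ = [[-6, -16]] · [[-8/7, 3/7], [3/7, -2/7]] = [[0, 2]].

2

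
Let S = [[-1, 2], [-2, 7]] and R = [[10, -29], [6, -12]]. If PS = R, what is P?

P = [[-4, -3], [-6, 0]]

Right-multiplying both sides by S⁻¹ gives P = RS⁻¹.
det S = -3, so S⁻¹ = [[-7/3, 2/3], [-2/3, 1/3]].
P = RS⁻¹ = [[10, -29], [6, -12]] · [[-7/3, 2/3], [-2/3, 1/3]] = [[-4, -3], [-6, 0]].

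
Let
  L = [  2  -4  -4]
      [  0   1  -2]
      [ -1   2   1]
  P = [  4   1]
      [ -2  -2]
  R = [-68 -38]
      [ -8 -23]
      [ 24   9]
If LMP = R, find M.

M = L⁻¹RP⁻¹ (apply L⁻¹ on the left and P⁻¹ on the right).
L has determinant -2; L⁻¹ = [[-5/2, 2, -6], [-1, 1, -2], [-1/2, 0, -1]].
det P = -6; the adjugate gives P⁻¹ = [[1/3, 1/6], [-1/3, -2/3]].
L⁻¹R = [[10, -5], [12, -3], [10, 10]].
M = (L⁻¹R)P⁻¹ = [[5, 5], [5, 4], [0, -5]].

M = [[5, 5], [5, 4], [0, -5]]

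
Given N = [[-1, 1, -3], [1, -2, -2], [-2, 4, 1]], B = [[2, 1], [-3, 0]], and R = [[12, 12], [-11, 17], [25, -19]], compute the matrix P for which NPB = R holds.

P = N⁻¹RB⁻¹ (apply N⁻¹ on the left and B⁻¹ on the right).
det N = -3; the adjugate gives N⁻¹ = [[-2, 13/3, 8/3], [-1, 7/3, 5/3], [0, -2/3, -1/3]].
B has determinant 3; B⁻¹ = [[0, -1/3], [1, 2/3]].
N⁻¹R = [[-5, -1], [4, -4], [-1, -5]].
P = (N⁻¹R)B⁻¹ = [[-1, 1], [-4, -4], [-5, -3]].

P = [[-1, 1], [-4, -4], [-5, -3]]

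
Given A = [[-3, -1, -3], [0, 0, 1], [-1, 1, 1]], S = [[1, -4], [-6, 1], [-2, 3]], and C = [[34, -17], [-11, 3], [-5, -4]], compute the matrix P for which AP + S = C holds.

AP = C − S = [[33, -13], [-5, 2], [-3, -7]].
Since A multiplies P on the left, P = A⁻¹(C − S).
det A = 4; the adjugate gives A⁻¹ = [[-1/4, -1/2, -1/4], [-1/4, -3/2, 3/4], [0, 1, 0]].
P = A⁻¹(C − S) = [[-5, 4], [-3, -5], [-5, 2]].

P = [[-5, 4], [-3, -5], [-5, 2]]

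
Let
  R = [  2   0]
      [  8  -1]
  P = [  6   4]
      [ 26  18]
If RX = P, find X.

X = [[3, 2], [-2, -2]]

Since R multiplies X on the left, X = R⁻¹P.
R has determinant -2; R⁻¹ = [[1/2, 0], [4, -1]].
X = R⁻¹P = [[1/2, 0], [4, -1]] · [[6, 4], [26, 18]] = [[3, 2], [-2, -2]].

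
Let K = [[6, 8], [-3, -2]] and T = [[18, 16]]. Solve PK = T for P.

Right-multiplying both sides by K⁻¹ gives P = TK⁻¹.
K has determinant 12; K⁻¹ = [[-1/6, -2/3], [1/4, 1/2]].
P = TK⁻¹ = [[18, 16]] · [[-1/6, -2/3], [1/4, 1/2]] = [[1, -4]].

P = [[1, -4]]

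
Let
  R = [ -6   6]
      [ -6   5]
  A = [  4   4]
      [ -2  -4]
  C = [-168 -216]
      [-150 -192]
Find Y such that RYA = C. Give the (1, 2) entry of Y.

-1

Y = R⁻¹CA⁻¹ (apply R⁻¹ on the left and A⁻¹ on the right).
det R = 6; the adjugate gives R⁻¹ = [[5/6, -1], [1, -1]].
det A = -8, so A⁻¹ = [[1/2, 1/2], [-1/4, -1/2]].
R⁻¹C = [[10, 12], [-18, -24]].
Y = (R⁻¹C)A⁻¹ = [[2, -1], [-3, 3]].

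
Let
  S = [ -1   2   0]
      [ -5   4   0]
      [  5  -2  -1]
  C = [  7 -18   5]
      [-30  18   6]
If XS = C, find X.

Right-multiplying both sides by S⁻¹ gives X = CS⁻¹.
det S = -6, so S⁻¹ = [[2/3, -1/3, 0], [5/6, -1/6, 0], [5/3, -4/3, -1]].
X = CS⁻¹ = [[7, -18, 5], [-30, 18, 6]] · [[2/3, -1/3, 0], [5/6, -1/6, 0], [5/3, -4/3, -1]] = [[-2, -6, -5], [5, -1, -6]].

X = [[-2, -6, -5], [5, -1, -6]]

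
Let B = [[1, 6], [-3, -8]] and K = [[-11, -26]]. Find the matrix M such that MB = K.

M = [[1, 4]]

B is on the right of M, so right-multiply by B⁻¹: M = KB⁻¹.
B has determinant 10; B⁻¹ = [[-4/5, -3/5], [3/10, 1/10]].
M = KB⁻¹ = [[-11, -26]] · [[-4/5, -3/5], [3/10, 1/10]] = [[1, 4]].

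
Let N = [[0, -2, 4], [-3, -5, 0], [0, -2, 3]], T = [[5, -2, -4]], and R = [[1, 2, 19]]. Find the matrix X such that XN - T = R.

XN = R + T = [[6, 0, 15]].
N is on the right of X, so right-multiply by N⁻¹: X = (R + T)N⁻¹.
det N = 6, so N⁻¹ = [[-5/2, -1/3, 10/3], [3/2, 0, -2], [1, 0, -1]].
X = (R + T)N⁻¹ = [[0, -2, 5]].

X = [[0, -2, 5]]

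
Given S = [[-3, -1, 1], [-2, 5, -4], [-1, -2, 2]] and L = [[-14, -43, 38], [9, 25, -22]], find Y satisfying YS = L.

S is on the right of Y, so right-multiply by S⁻¹: Y = LS⁻¹.
S has determinant -5; S⁻¹ = [[-2/5, 0, 1/5], [-8/5, 1, 14/5], [-9/5, 1, 17/5]].
Y = LS⁻¹ = [[-14, -43, 38], [9, 25, -22]] · [[-2/5, 0, 1/5], [-8/5, 1, 14/5], [-9/5, 1, 17/5]] = [[6, -5, 6], [-4, 3, -3]].

Y = [[6, -5, 6], [-4, 3, -3]]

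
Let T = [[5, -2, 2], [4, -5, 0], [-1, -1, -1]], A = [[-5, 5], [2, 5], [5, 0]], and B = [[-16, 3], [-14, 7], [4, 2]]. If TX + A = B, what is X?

TX = B − A = [[-11, -2], [-16, 2], [-1, 2]].
T is on the left of X, so left-multiply by T⁻¹: X = T⁻¹(B − A).
T has determinant -1; T⁻¹ = [[-5, 4, -10], [-4, 3, -8], [9, -7, 17]].
X = T⁻¹(B − A) = [[1, -2], [4, -2], [-4, 2]].

X = [[1, -2], [4, -2], [-4, 2]]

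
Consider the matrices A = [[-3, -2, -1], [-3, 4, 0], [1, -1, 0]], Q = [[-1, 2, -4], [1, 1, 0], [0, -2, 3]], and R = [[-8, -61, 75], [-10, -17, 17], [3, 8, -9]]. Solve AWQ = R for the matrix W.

W = A⁻¹RQ⁻¹ (apply A⁻¹ on the left and Q⁻¹ on the right).
det A = 1, so A⁻¹ = [[0, 1, 4], [0, 1, 3], [-1, -5, -18]].
Q has determinant -1; Q⁻¹ = [[-3, -2, -4], [3, 3, 4], [2, 2, 3]].
A⁻¹R = [[2, 15, -19], [-1, 7, -10], [4, 2, 2]].
W = (A⁻¹R)Q⁻¹ = [[1, 3, -5], [4, 3, 2], [-2, 2, -2]].

W = [[1, 3, -5], [4, 3, 2], [-2, 2, -2]]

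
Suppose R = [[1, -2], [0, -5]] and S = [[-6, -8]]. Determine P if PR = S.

Since R sits to the right of P, P = SR⁻¹.
R has determinant -5; R⁻¹ = [[1, -2/5], [0, -1/5]].
P = SR⁻¹ = [[-6, -8]] · [[1, -2/5], [0, -1/5]] = [[-6, 4]].

P = [[-6, 4]]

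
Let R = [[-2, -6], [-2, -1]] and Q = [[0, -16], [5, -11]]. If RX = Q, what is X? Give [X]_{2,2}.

1

R is on the left of X, so left-multiply by R⁻¹: X = R⁻¹Q.
R has determinant -10; R⁻¹ = [[1/10, -3/5], [-1/5, 1/5]].
X = R⁻¹Q = [[1/10, -3/5], [-1/5, 1/5]] · [[0, -16], [5, -11]] = [[-3, 5], [1, 1]].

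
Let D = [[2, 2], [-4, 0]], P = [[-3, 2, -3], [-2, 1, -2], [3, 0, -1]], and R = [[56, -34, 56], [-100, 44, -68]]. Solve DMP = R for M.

M = D⁻¹RP⁻¹ (apply D⁻¹ on the left and P⁻¹ on the right).
det D = 8; the adjugate gives D⁻¹ = [[0, -1/4], [1/2, 1/4]].
det P = -4, so P⁻¹ = [[1/4, -1/2, 1/4], [2, -3, 0], [3/4, -3/2, -1/4]].
D⁻¹R = [[25, -11, 17], [3, -6, 11]].
M = (D⁻¹R)P⁻¹ = [[-3, -5, 2], [-3, 0, -2]].

M = [[-3, -5, 2], [-3, 0, -2]]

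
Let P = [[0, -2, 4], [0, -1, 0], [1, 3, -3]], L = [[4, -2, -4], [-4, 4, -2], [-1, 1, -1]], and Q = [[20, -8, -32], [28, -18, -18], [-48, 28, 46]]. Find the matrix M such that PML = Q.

Isolating M: multiply by P⁻¹ from the left and L⁻¹ from the right, so M = P⁻¹QL⁻¹.
det P = 4; the adjugate gives P⁻¹ = [[3/4, 3/2, 1], [0, -1, 0], [1/4, -1/2, 0]].
det L = -4; the adjugate gives L⁻¹ = [[1/2, 3/2, -5], [1/2, 2, -6], [0, 1/2, -2]].
P⁻¹Q = [[9, -5, -5], [-28, 18, 18], [-9, 7, 1]].
M = (P⁻¹Q)L⁻¹ = [[2, 1, -5], [-5, 3, -4], [-1, 1, 1]].

M = [[2, 1, -5], [-5, 3, -4], [-1, 1, 1]]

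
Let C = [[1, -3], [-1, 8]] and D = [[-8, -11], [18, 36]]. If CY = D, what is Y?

Y = [[-2, 4], [2, 5]]

C is on the left of Y, so left-multiply by C⁻¹: Y = C⁻¹D.
det C = 5; the adjugate gives C⁻¹ = [[8/5, 3/5], [1/5, 1/5]].
Y = C⁻¹D = [[8/5, 3/5], [1/5, 1/5]] · [[-8, -11], [18, 36]] = [[-2, 4], [2, 5]].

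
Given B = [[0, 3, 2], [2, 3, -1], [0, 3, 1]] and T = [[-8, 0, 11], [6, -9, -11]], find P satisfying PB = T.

B is on the right of P, so right-multiply by B⁻¹: P = TB⁻¹.
B has determinant 6; B⁻¹ = [[1, 1/2, -3/2], [-1/3, 0, 2/3], [1, 0, -1]].
P = TB⁻¹ = [[-8, 0, 11], [6, -9, -11]] · [[1, 1/2, -3/2], [-1/3, 0, 2/3], [1, 0, -1]] = [[3, -4, 1], [-2, 3, -4]].

P = [[3, -4, 1], [-2, 3, -4]]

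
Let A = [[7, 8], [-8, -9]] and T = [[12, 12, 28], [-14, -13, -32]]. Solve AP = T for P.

P = [[4, -4, 4], [-2, 5, 0]]

Since A multiplies P on the left, P = A⁻¹T.
det A = 1; the adjugate gives A⁻¹ = [[-9, -8], [8, 7]].
P = A⁻¹T = [[-9, -8], [8, 7]] · [[12, 12, 28], [-14, -13, -32]] = [[4, -4, 4], [-2, 5, 0]].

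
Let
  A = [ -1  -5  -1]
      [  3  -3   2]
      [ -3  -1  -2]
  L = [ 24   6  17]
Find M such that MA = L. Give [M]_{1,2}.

A is on the right of M, so right-multiply by A⁻¹: M = LA⁻¹.
det A = 4, so A⁻¹ = [[2, -9/4, -13/4], [0, -1/4, -1/4], [-3, 7/2, 9/2]].
M = LA⁻¹ = [[24, 6, 17]] · [[2, -9/4, -13/4], [0, -1/4, -1/4], [-3, 7/2, 9/2]] = [[-3, 4, -3]].

4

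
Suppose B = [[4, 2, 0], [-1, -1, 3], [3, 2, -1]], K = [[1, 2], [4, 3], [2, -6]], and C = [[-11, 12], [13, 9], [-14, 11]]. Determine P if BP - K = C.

BP = C + K = [[-10, 14], [17, 12], [-12, 5]].
B is on the left of P, so left-multiply by B⁻¹: P = B⁻¹(C + K).
det B = -4, so B⁻¹ = [[5/4, -1/2, -3/2], [-2, 1, 3], [-1/4, 1/2, 1/2]].
P = B⁻¹(C + K) = [[-3, 4], [1, -1], [5, 5]].

P = [[-3, 4], [1, -1], [5, 5]]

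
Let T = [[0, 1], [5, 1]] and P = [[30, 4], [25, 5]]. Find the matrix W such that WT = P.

Since T sits to the right of W, W = PT⁻¹.
T has determinant -5; T⁻¹ = [[-1/5, 1/5], [1, 0]].
W = PT⁻¹ = [[30, 4], [25, 5]] · [[-1/5, 1/5], [1, 0]] = [[-2, 6], [0, 5]].

W = [[-2, 6], [0, 5]]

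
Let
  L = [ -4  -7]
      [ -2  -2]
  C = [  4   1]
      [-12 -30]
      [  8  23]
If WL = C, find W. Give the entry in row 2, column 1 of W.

Right-multiplying both sides by L⁻¹ gives W = CL⁻¹.
det L = -6; the adjugate gives L⁻¹ = [[1/3, -7/6], [-1/3, 2/3]].
W = CL⁻¹ = [[4, 1], [-12, -30], [8, 23]] · [[1/3, -7/6], [-1/3, 2/3]] = [[1, -4], [6, -6], [-5, 6]].

6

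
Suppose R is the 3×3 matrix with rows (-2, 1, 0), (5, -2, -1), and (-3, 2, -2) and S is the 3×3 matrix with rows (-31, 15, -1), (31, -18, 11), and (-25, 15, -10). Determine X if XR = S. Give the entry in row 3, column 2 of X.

0

Right-multiplying both sides by R⁻¹ gives X = SR⁻¹.
det R = 1; the adjugate gives R⁻¹ = [[6, 2, -1], [13, 4, -2], [4, 1, -1]].
X = SR⁻¹ = [[-31, 15, -1], [31, -18, 11], [-25, 15, -10]] · [[6, 2, -1], [13, 4, -2], [4, 1, -1]] = [[5, -3, 2], [-4, 1, -6], [5, 0, 5]].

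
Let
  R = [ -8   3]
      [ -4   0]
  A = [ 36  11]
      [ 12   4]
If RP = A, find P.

P = [[-3, -1], [4, 1]]

Left-multiplying both sides by R⁻¹ gives P = R⁻¹A.
R has determinant 12; R⁻¹ = [[0, -1/4], [1/3, -2/3]].
P = R⁻¹A = [[0, -1/4], [1/3, -2/3]] · [[36, 11], [12, 4]] = [[-3, -1], [4, 1]].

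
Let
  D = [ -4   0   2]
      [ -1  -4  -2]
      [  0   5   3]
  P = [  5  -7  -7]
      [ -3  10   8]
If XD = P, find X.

D is on the right of X, so right-multiply by D⁻¹: X = PD⁻¹.
det D = -2, so D⁻¹ = [[1, -5, -4], [-3/2, 6, 5], [5/2, -10, -8]].
X = PD⁻¹ = [[5, -7, -7], [-3, 10, 8]] · [[1, -5, -4], [-3/2, 6, 5], [5/2, -10, -8]] = [[-2, 3, 1], [2, -5, -2]].

X = [[-2, 3, 1], [2, -5, -2]]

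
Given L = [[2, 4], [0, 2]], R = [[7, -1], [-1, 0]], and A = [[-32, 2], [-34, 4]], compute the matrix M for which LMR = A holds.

Isolating M: multiply by L⁻¹ from the left and R⁻¹ from the right, so M = L⁻¹AR⁻¹.
det L = 4; the adjugate gives L⁻¹ = [[1/2, -1], [0, 1/2]].
det R = -1; the adjugate gives R⁻¹ = [[0, -1], [-1, -7]].
L⁻¹A = [[18, -3], [-17, 2]].
M = (L⁻¹A)R⁻¹ = [[3, 3], [-2, 3]].

M = [[3, 3], [-2, 3]]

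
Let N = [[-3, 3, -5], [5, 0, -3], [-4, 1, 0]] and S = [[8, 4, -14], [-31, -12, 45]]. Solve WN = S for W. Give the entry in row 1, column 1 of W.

Since N sits to the right of W, W = SN⁻¹.
det N = 2, so N⁻¹ = [[3/2, -5/2, -9/2], [6, -10, -17], [5/2, -9/2, -15/2]].
W = SN⁻¹ = [[8, 4, -14], [-31, -12, 45]] · [[3/2, -5/2, -9/2], [6, -10, -17], [5/2, -9/2, -15/2]] = [[1, 3, 1], [-6, -5, 6]].

1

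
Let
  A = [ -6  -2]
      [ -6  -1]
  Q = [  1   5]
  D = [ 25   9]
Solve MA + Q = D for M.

M = [[0, -4]]

MA = D − Q = [[24, 4]].
A is on the right of M, so right-multiply by A⁻¹: M = (D − Q)A⁻¹.
A has determinant -6; A⁻¹ = [[1/6, -1/3], [-1, 1]].
M = (D − Q)A⁻¹ = [[0, -4]].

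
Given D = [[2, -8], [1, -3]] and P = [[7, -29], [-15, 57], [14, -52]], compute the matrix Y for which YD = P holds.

Y = [[4, -1], [-6, -3], [5, 4]]

Since D sits to the right of Y, Y = PD⁻¹.
det D = 2; the adjugate gives D⁻¹ = [[-3/2, 4], [-1/2, 1]].
Y = PD⁻¹ = [[7, -29], [-15, 57], [14, -52]] · [[-3/2, 4], [-1/2, 1]] = [[4, -1], [-6, -3], [5, 4]].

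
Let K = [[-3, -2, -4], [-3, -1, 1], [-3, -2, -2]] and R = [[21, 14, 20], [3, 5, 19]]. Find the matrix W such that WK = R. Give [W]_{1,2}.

0

Right-multiplying both sides by K⁻¹ gives W = RK⁻¹.
det K = -6, so K⁻¹ = [[-2/3, -2/3, 1], [3/2, 1, -5/2], [-1/2, 0, 1/2]].
W = RK⁻¹ = [[21, 14, 20], [3, 5, 19]] · [[-2/3, -2/3, 1], [3/2, 1, -5/2], [-1/2, 0, 1/2]] = [[-3, 0, -4], [-4, 3, 0]].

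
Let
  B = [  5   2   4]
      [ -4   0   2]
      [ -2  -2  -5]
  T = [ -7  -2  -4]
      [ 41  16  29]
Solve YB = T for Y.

Y = [[-3, -1, -2], [3, -4, -5]]

B is on the right of Y, so right-multiply by B⁻¹: Y = TB⁻¹.
det B = 4; the adjugate gives B⁻¹ = [[1, 1/2, 1], [-6, -17/4, -13/2], [2, 3/2, 2]].
Y = TB⁻¹ = [[-7, -2, -4], [41, 16, 29]] · [[1, 1/2, 1], [-6, -17/4, -13/2], [2, 3/2, 2]] = [[-3, -1, -2], [3, -4, -5]].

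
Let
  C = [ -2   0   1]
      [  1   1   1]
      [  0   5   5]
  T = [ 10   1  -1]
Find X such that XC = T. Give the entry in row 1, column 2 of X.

6

Right-multiplying both sides by C⁻¹ gives X = TC⁻¹.
det C = 5; the adjugate gives C⁻¹ = [[0, 1, -1/5], [-1, -2, 3/5], [1, 2, -2/5]].
X = TC⁻¹ = [[10, 1, -1]] · [[0, 1, -1/5], [-1, -2, 3/5], [1, 2, -2/5]] = [[-2, 6, -1]].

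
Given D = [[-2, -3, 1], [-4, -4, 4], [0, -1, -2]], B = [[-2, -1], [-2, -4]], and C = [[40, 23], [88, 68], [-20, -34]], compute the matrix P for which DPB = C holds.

P = [[2, -5], [4, 2], [-3, -5]]

P = D⁻¹CB⁻¹ (apply D⁻¹ on the left and B⁻¹ on the right).
det D = 4; the adjugate gives D⁻¹ = [[3, -7/4, -2], [-2, 1, 1], [1, -1/2, -1]].
det B = 6, so B⁻¹ = [[-2/3, 1/6], [1/3, -1/3]].
D⁻¹C = [[6, 18], [-12, -12], [16, 23]].
P = (D⁻¹C)B⁻¹ = [[2, -5], [4, 2], [-3, -5]].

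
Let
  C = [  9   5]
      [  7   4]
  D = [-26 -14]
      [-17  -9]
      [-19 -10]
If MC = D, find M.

Right-multiplying both sides by C⁻¹ gives M = DC⁻¹.
C has determinant 1; C⁻¹ = [[4, -5], [-7, 9]].
M = DC⁻¹ = [[-26, -14], [-17, -9], [-19, -10]] · [[4, -5], [-7, 9]] = [[-6, 4], [-5, 4], [-6, 5]].

M = [[-6, 4], [-5, 4], [-6, 5]]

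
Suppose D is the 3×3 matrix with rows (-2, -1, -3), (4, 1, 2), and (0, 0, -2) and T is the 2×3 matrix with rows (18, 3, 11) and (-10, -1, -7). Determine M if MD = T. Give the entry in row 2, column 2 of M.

-4

Right-multiplying both sides by D⁻¹ gives M = TD⁻¹.
D has determinant -4; D⁻¹ = [[1/2, 1/2, -1/4], [-2, -1, 2], [0, 0, -1/2]].
M = TD⁻¹ = [[18, 3, 11], [-10, -1, -7]] · [[1/2, 1/2, -1/4], [-2, -1, 2], [0, 0, -1/2]] = [[3, 6, -4], [-3, -4, 4]].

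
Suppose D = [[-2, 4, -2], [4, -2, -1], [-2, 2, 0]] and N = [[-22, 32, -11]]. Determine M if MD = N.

M = [[6, -1, 3]]

Since D sits to the right of M, M = ND⁻¹.
det D = -4, so D⁻¹ = [[-1/2, 1, 2], [-1/2, 1, 5/2], [-1, 1, 3]].
M = ND⁻¹ = [[-22, 32, -11]] · [[-1/2, 1, 2], [-1/2, 1, 5/2], [-1, 1, 3]] = [[6, -1, 3]].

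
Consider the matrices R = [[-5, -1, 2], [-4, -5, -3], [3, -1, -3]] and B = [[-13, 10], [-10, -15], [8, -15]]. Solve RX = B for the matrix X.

Left-multiplying both sides by R⁻¹ gives X = R⁻¹B.
det R = -1, so R⁻¹ = [[-12, 5, -13], [21, -9, 23], [-19, 8, -21]].
X = R⁻¹B = [[-12, 5, -13], [21, -9, 23], [-19, 8, -21]] · [[-13, 10], [-10, -15], [8, -15]] = [[2, 0], [1, 0], [-1, 5]].

X = [[2, 0], [1, 0], [-1, 5]]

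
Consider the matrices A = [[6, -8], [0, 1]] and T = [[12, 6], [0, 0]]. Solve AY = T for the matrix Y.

Left-multiplying both sides by A⁻¹ gives Y = A⁻¹T.
A has determinant 6; A⁻¹ = [[1/6, 4/3], [0, 1]].
Y = A⁻¹T = [[1/6, 4/3], [0, 1]] · [[12, 6], [0, 0]] = [[2, 1], [0, 0]].

Y = [[2, 1], [0, 0]]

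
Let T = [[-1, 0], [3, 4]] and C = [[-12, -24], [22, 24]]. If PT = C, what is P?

P = [[-6, -6], [-4, 6]]

T is on the right of P, so right-multiply by T⁻¹: P = CT⁻¹.
det T = -4; the adjugate gives T⁻¹ = [[-1, 0], [3/4, 1/4]].
P = CT⁻¹ = [[-12, -24], [22, 24]] · [[-1, 0], [3/4, 1/4]] = [[-6, -6], [-4, 6]].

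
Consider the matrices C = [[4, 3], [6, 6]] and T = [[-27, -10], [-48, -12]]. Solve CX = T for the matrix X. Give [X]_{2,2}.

2

Since C multiplies X on the left, X = C⁻¹T.
det C = 6; the adjugate gives C⁻¹ = [[1, -1/2], [-1, 2/3]].
X = C⁻¹T = [[1, -1/2], [-1, 2/3]] · [[-27, -10], [-48, -12]] = [[-3, -4], [-5, 2]].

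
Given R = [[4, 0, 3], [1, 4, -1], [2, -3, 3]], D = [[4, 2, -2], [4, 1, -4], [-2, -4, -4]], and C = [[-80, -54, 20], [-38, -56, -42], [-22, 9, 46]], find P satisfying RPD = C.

P = [[-3, -4, 5], [1, 1, 1], [2, 2, -4]]

P = R⁻¹CD⁻¹ (apply R⁻¹ on the left and D⁻¹ on the right).
R has determinant 3; R⁻¹ = [[3, -3, -4], [-5/3, 2, 7/3], [-11/3, 4, 16/3]].
D has determinant -4; D⁻¹ = [[5, -4, 3/2], [-6, 5, -2], [7/2, -3, 1]].
R⁻¹C = [[-38, -30, 2], [6, -1, -10], [24, 22, 4]].
P = (R⁻¹C)D⁻¹ = [[-3, -4, 5], [1, 1, 1], [2, 2, -4]].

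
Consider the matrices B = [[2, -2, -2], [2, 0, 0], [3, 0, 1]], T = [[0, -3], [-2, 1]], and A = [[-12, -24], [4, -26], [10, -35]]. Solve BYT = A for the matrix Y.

Isolating Y: multiply by B⁻¹ from the left and T⁻¹ from the right, so Y = B⁻¹AT⁻¹.
det B = 4, so B⁻¹ = [[0, 1/2, 0], [-1/2, 2, -1], [0, -3/2, 1]].
det T = -6, so T⁻¹ = [[-1/6, -1/2], [-1/3, 0]].
B⁻¹A = [[2, -13], [4, -5], [4, 4]].
Y = (B⁻¹A)T⁻¹ = [[4, -1], [1, -2], [-2, -2]].

Y = [[4, -1], [1, -2], [-2, -2]]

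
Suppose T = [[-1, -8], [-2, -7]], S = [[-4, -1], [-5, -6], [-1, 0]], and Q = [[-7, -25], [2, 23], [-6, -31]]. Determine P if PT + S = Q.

P = [[3, 0], [-1, -3], [3, 1]]

PT = Q − S = [[-3, -24], [7, 29], [-5, -31]].
Right-multiplying both sides by T⁻¹ gives P = (Q − S)T⁻¹.
det T = -9, so T⁻¹ = [[7/9, -8/9], [-2/9, 1/9]].
P = (Q − S)T⁻¹ = [[3, 0], [-1, -3], [3, 1]].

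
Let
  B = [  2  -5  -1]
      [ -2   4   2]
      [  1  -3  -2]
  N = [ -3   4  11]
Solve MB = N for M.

M = [[5, 5, -3]]

B is on the right of M, so right-multiply by B⁻¹: M = NB⁻¹.
det B = 4; the adjugate gives B⁻¹ = [[-1/2, -7/4, -3/2], [-1/2, -3/4, -1/2], [1/2, 1/4, -1/2]].
M = NB⁻¹ = [[-3, 4, 11]] · [[-1/2, -7/4, -3/2], [-1/2, -3/4, -1/2], [1/2, 1/4, -1/2]] = [[5, 5, -3]].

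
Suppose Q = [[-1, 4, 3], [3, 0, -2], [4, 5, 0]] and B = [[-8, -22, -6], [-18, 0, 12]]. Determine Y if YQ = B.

Right-multiplying both sides by Q⁻¹ gives Y = BQ⁻¹.
det Q = 3; the adjugate gives Q⁻¹ = [[10/3, 5, -8/3], [-8/3, -4, 7/3], [5, 7, -4]].
Y = BQ⁻¹ = [[-8, -22, -6], [-18, 0, 12]] · [[10/3, 5, -8/3], [-8/3, -4, 7/3], [5, 7, -4]] = [[2, 6, -6], [0, -6, 0]].

Y = [[2, 6, -6], [0, -6, 0]]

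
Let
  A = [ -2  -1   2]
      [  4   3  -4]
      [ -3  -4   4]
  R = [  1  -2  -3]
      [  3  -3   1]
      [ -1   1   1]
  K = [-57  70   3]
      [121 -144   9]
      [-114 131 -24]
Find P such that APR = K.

Left-multiply by A⁻¹ and right-multiply by R⁻¹: P = A⁻¹KR⁻¹.
A has determinant -2; A⁻¹ = [[2, 2, 1], [2, 1, 0], [7/2, 5/2, 1]].
det R = 4, so R⁻¹ = [[-1, -1/4, -11/4], [-1, -1/2, -5/2], [0, 1/4, 3/4]].
A⁻¹K = [[14, -17, 0], [7, -4, 15], [-11, 16, 9]].
P = (A⁻¹K)R⁻¹ = [[3, 5, 4], [-3, 4, 2], [-5, -3, -3]].

P = [[3, 5, 4], [-3, 4, 2], [-5, -3, -3]]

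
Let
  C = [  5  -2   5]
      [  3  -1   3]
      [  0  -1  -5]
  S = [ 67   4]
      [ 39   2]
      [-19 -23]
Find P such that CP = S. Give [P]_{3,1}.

5

Since C multiplies P on the left, P = C⁻¹S.
C has determinant -5; C⁻¹ = [[-8/5, 3, 1/5], [-3, 5, 0], [3/5, -1, -1/5]].
P = C⁻¹S = [[-8/5, 3, 1/5], [-3, 5, 0], [3/5, -1, -1/5]] · [[67, 4], [39, 2], [-19, -23]] = [[6, -5], [-6, -2], [5, 5]].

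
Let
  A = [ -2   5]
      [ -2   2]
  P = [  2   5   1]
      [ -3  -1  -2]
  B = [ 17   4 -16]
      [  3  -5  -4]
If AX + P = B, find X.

X = [[0, 3, -4], [3, 1, -5]]

AX = B − P = [[15, -1, -17], [6, -4, -2]].
Since A multiplies X on the left, X = A⁻¹(B − P).
det A = 6; the adjugate gives A⁻¹ = [[1/3, -5/6], [1/3, -1/3]].
X = A⁻¹(B − P) = [[0, 3, -4], [3, 1, -5]].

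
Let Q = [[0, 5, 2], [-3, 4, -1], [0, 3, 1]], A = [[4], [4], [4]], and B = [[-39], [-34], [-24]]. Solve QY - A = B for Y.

QY = B + A = [[-35], [-30], [-20]].
Q is on the left of Y, so left-multiply by Q⁻¹: Y = Q⁻¹(B + A).
Q has determinant -3; Q⁻¹ = [[-7/3, -1/3, 13/3], [-1, 0, 2], [3, 0, -5]].
Y = Q⁻¹(B + A) = [[5], [-5], [-5]].

Y = [[5], [-5], [-5]]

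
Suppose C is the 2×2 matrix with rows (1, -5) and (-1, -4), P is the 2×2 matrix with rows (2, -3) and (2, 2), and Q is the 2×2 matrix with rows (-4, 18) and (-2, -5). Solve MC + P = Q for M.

M = [[-5, 1], [-1, 3]]

MC = Q − P = [[-6, 21], [-4, -7]].
C is on the right of M, so right-multiply by C⁻¹: M = (Q − P)C⁻¹.
C has determinant -9; C⁻¹ = [[4/9, -5/9], [-1/9, -1/9]].
M = (Q − P)C⁻¹ = [[-5, 1], [-1, 3]].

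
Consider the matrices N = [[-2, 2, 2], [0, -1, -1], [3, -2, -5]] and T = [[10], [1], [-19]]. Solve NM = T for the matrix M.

N is on the left of M, so left-multiply by N⁻¹: M = N⁻¹T.
N has determinant -6; N⁻¹ = [[-1/2, -1, 0], [1/2, -2/3, 1/3], [-1/2, -1/3, -1/3]].
M = N⁻¹T = [[-1/2, -1, 0], [1/2, -2/3, 1/3], [-1/2, -1/3, -1/3]] · [[10], [1], [-19]] = [[-6], [-2], [1]].

M = [[-6], [-2], [1]]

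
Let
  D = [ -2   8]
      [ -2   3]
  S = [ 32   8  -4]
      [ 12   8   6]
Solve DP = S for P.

D is on the left of P, so left-multiply by D⁻¹: P = D⁻¹S.
det D = 10; the adjugate gives D⁻¹ = [[3/10, -4/5], [1/5, -1/5]].
P = D⁻¹S = [[3/10, -4/5], [1/5, -1/5]] · [[32, 8, -4], [12, 8, 6]] = [[0, -4, -6], [4, 0, -2]].

P = [[0, -4, -6], [4, 0, -2]]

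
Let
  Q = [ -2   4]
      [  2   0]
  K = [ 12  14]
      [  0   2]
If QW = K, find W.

Left-multiplying both sides by Q⁻¹ gives W = Q⁻¹K.
det Q = -8, so Q⁻¹ = [[0, 1/2], [1/4, 1/4]].
W = Q⁻¹K = [[0, 1/2], [1/4, 1/4]] · [[12, 14], [0, 2]] = [[0, 1], [3, 4]].

W = [[0, 1], [3, 4]]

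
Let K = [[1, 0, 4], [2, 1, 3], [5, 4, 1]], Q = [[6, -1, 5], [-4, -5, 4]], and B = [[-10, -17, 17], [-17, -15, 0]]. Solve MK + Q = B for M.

M = [[4, 0, -4], [1, -2, -2]]

MK = B − Q = [[-16, -16, 12], [-13, -10, -4]].
Right-multiplying both sides by K⁻¹ gives M = (B − Q)K⁻¹.
K has determinant 1; K⁻¹ = [[-11, 16, -4], [13, -19, 5], [3, -4, 1]].
M = (B − Q)K⁻¹ = [[4, 0, -4], [1, -2, -2]].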